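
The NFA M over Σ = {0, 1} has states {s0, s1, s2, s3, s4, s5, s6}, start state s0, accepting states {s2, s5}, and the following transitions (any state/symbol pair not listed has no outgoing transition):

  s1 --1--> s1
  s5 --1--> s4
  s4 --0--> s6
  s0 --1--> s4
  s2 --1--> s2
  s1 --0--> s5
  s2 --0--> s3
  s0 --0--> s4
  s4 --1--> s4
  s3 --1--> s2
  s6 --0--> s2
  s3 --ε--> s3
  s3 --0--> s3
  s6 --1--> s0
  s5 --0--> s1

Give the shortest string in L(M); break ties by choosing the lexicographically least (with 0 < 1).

A breadth-first search from s0 reaches an accepting state first via the path s0 → s4 → s6 → s2 on input 000.
No string of length < 3 is accepted (BFS exhausts all shorter strings without reaching an accepting state), and 000 is the lexicographically least accepting string of length 3.

000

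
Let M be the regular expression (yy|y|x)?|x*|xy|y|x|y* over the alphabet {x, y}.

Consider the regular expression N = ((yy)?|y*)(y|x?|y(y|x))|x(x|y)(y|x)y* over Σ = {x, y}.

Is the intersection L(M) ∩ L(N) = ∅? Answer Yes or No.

No

The empty string ε is accepted by both M and N.
Hence L(M) ∩ L(N) ≠ ∅.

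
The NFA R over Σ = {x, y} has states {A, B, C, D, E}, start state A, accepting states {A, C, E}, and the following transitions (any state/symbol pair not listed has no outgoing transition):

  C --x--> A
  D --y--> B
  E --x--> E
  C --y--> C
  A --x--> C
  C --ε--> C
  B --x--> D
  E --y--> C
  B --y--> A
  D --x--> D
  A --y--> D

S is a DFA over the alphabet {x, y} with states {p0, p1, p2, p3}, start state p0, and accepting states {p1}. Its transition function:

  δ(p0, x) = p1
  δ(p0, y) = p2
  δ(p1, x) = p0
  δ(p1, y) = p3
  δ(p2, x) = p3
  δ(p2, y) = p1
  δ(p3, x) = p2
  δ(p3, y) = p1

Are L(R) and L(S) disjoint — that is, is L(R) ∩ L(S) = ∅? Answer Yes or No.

The string x is accepted by both R and S.
Hence L(R) ∩ L(S) ≠ ∅.

No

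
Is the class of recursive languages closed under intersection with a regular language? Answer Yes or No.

A regular language is decidable (simulate its DFA), so run that check and the decider for L and accept iff both accept; everything halts.
So the recursive languages are closed under intersection with a regular language.

Yes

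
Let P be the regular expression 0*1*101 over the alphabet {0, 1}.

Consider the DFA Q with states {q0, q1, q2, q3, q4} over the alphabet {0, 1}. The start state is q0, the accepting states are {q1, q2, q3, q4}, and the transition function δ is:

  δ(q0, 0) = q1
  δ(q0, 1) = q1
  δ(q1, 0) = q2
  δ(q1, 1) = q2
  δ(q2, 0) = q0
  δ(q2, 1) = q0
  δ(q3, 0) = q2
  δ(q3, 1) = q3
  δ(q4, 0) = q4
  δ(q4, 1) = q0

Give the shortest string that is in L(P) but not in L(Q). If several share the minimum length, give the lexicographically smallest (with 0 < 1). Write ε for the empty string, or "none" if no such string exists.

The string 101 is accepted by P but not by Q.
No shorter string lies in the difference, and 101 is the lexicographically first length-3 string in L(P) \ L(Q).

101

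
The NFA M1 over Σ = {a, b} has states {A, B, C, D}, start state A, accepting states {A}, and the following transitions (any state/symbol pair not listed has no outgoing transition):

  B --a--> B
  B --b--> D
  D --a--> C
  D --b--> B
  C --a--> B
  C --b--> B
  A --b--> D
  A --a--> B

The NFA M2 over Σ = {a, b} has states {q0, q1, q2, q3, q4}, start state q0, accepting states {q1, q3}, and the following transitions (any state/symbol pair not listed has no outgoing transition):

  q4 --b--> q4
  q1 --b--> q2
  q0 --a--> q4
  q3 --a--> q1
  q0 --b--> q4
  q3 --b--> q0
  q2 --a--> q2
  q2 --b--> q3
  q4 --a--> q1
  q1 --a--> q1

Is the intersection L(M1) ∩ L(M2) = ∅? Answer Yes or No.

Yes

Exploring the product automaton M1 × M2 from the start pair (A, q0), following both machines on each input symbol, reaches 13 state pairs: (A, q0), (B, q4), (D, q4), (B, q1), (C, q1), (D, q2), (B, q2), (C, q2), (B, q3), (D, q3), (D, q0), (B, q0), (C, q4).
M1 accepts in {A} and M2 accepts in {q1, q3}; no reachable pair has both components accepting, so no string drives both machines to acceptance simultaneously and L(M1) ∩ L(M2) = ∅.
So no string is accepted by both, and the intersection is empty.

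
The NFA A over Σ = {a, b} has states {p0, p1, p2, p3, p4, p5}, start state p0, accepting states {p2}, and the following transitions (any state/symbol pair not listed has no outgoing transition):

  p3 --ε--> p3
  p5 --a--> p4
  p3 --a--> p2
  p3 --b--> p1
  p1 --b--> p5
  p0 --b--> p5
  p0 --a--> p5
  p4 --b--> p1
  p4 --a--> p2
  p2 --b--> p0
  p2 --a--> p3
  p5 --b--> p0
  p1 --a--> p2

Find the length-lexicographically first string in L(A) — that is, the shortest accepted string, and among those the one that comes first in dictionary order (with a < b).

aaa

A breadth-first search from p0 reaches an accepting state first via the path p0 → p5 → p4 → p2 on input aaa.
No string of length < 3 is accepted (BFS exhausts all shorter strings without reaching an accepting state), and aaa is the lexicographically least accepting string of length 3.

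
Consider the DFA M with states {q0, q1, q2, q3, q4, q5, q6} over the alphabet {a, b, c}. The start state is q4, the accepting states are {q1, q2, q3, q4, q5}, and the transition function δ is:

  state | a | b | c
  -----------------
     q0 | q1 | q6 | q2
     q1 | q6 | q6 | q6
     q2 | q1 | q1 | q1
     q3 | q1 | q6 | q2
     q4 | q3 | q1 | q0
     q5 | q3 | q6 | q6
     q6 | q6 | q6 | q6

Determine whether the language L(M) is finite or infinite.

finite

The useful states (reachable from q4 and able to reach an accepting state) are {q0, q1, q2, q3, q4}.
Restricted to these states the transition graph has no cycle, so every accepting path has bounded length and L is finite.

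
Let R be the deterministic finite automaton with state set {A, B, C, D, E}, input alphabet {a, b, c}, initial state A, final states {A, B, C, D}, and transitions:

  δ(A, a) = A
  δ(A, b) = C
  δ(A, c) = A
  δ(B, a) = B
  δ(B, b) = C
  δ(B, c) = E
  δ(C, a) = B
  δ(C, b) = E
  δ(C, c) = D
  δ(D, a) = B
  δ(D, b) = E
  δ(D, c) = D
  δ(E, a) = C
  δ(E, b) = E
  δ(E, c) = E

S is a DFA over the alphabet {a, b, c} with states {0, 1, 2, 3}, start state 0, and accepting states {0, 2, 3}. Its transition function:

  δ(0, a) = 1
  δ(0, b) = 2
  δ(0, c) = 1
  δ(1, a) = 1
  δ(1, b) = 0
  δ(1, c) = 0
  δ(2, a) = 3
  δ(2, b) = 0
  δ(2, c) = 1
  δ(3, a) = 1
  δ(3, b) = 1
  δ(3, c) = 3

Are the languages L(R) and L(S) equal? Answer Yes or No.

The string a is accepted by R but rejected by S.
So L(R) ≠ L(S).

No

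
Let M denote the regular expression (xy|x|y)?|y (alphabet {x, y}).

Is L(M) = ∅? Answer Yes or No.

The empty string ε matches the expression, so it belongs to L(M).
Since L(M) contains at least one string, it is not empty.

No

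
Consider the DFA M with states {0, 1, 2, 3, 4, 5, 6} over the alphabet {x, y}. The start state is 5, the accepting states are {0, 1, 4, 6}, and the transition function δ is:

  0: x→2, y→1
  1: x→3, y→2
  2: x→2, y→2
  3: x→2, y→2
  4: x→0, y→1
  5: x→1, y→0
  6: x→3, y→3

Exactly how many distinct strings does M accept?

The useful subgraph on states {0, 1, 5} is acyclic, so L(M) is finite; the longest accepting path visits 3 useful states, giving maximum string length 2.
Counting accepting paths from 5 by length: 2 of length 1, 1 of length 2. Total 3.

3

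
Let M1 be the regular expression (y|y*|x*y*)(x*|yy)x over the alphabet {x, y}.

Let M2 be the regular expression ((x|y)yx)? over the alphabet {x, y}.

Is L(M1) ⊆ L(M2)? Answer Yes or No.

No

The string x is in L(M1) but not in L(M2).
So L(M1) ⊄ L(M2).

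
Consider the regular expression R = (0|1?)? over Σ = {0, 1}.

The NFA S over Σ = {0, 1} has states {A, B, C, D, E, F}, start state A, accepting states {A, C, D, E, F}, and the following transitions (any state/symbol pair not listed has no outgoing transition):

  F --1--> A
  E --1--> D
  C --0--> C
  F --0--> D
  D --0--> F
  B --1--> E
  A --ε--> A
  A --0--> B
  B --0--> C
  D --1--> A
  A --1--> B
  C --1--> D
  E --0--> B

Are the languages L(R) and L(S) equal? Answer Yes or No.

No

The string 0 is accepted by R but rejected by S.
So L(R) ≠ L(S).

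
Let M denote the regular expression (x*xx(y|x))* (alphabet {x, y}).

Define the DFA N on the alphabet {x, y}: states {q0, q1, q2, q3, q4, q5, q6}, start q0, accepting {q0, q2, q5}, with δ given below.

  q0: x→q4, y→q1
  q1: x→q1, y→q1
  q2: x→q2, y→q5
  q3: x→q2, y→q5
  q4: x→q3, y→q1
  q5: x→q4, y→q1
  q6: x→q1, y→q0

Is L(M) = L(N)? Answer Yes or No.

Yes

Converting the expression M to a DFA (subset construction, then merging equivalent states) gives the minimal DFA with states {m0, m1, m2, m3, m4}, start state m0, accepting states {m0, m4} and transitions m0: x→m1, y→m2; m1: x→m3, y→m2; m2: x→m2, y→m2; m3: x→m4, y→m0; m4: x→m4, y→m0.
Exploring the product automaton M × N from the start pair (m0, q0), following both machines on each input symbol, reaches 6 state pairs: (m0, q0), (m1, q4), (m2, q1), (m3, q3), (m4, q2), (m0, q5).
M accepts in {m0, m4} and N accepts in {q0, q2, q5}. In every reachable pair the two components are either both accepting — (m0, q0), (m4, q2), (m0, q5) — or both non-accepting, so no string is accepted by exactly one of the machines: L(M) \ L(N) and L(N) \ L(M) are both empty.
Hence every string is accepted by M iff it is accepted by N, and the two languages coincide.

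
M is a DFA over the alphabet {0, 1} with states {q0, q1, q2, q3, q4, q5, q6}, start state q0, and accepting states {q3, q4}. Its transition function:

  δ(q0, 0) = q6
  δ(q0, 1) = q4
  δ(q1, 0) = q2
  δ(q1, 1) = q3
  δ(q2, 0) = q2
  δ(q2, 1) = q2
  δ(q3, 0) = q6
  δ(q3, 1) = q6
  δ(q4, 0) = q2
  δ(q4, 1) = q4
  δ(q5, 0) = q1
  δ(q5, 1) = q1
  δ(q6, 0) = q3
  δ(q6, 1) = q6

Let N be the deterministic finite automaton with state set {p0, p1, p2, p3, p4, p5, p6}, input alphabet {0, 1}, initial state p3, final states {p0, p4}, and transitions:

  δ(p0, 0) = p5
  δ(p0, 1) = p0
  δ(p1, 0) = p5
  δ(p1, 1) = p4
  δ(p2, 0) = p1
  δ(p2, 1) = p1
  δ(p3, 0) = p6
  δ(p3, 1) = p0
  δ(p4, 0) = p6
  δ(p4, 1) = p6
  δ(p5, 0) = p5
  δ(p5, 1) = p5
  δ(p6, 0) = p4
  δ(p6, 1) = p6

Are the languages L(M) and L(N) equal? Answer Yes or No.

Yes

Exploring the product automaton M × N from the start pair (q0, p3), following both machines on each input symbol, reaches 5 state pairs: (q0, p3), (q6, p6), (q4, p0), (q3, p4), (q2, p5).
M accepts in {q3, q4} and N accepts in {p0, p4}. In every reachable pair the two components are either both accepting — (q4, p0), (q3, p4) — or both non-accepting, so no string is accepted by exactly one of the machines: L(M) \ L(N) and L(N) \ L(M) are both empty.
Hence every string is accepted by M iff it is accepted by N, and the two languages coincide.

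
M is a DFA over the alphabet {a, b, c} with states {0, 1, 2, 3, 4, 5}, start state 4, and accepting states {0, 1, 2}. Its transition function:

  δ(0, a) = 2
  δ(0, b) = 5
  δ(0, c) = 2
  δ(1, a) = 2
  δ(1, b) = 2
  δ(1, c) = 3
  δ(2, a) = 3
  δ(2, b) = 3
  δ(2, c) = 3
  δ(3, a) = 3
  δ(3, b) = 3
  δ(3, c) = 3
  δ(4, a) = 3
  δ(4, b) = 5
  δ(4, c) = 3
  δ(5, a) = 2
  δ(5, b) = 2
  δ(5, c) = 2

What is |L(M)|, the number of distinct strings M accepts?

The useful subgraph on states {2, 4, 5} is acyclic, so L(M) is finite; the longest accepting path visits 3 useful states, giving maximum string length 2.
Counting accepting paths from 4 by length: 3 of length 2. Total 3.

3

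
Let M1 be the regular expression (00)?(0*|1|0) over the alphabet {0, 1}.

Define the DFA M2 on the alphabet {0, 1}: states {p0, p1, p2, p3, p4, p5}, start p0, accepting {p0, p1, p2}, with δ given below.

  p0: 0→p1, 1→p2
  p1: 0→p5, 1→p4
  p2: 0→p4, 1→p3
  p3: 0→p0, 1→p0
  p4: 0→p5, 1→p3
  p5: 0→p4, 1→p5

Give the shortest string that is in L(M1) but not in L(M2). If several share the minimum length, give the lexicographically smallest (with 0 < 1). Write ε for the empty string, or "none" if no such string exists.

00

The string 00 is accepted by M1 but not by M2.
No shorter string lies in the difference, and 00 is the lexicographically first length-2 string in L(M1) \ L(M2).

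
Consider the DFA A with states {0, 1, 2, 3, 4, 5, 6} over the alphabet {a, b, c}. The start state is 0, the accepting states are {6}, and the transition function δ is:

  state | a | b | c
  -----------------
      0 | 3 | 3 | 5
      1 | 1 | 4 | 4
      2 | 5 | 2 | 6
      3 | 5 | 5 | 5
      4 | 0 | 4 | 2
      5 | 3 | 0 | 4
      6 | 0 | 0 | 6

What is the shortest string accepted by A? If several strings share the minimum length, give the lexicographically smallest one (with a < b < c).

A breadth-first search from 0 reaches an accepting state first via the path 0 → 5 → 4 → 2 → 6 on input cccc.
No string of length < 4 is accepted (BFS exhausts all shorter strings without reaching an accepting state), and cccc is the lexicographically least accepting string of length 4.

cccc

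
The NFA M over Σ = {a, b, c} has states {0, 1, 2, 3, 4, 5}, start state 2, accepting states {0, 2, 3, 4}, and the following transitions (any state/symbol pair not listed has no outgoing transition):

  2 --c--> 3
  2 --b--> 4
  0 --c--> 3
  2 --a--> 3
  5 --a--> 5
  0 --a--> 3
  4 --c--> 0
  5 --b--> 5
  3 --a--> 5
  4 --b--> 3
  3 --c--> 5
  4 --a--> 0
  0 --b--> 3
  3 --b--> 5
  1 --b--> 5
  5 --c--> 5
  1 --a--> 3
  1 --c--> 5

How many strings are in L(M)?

The useful subgraph on states {0, 2, 3, 4} is acyclic, so L(M) is finite; the longest accepting path visits 4 useful states, giving maximum string length 3.
Counting accepting paths from 2 by length: 1 of length 0, 3 of length 1, 3 of length 2, 6 of length 3. Total 13.

13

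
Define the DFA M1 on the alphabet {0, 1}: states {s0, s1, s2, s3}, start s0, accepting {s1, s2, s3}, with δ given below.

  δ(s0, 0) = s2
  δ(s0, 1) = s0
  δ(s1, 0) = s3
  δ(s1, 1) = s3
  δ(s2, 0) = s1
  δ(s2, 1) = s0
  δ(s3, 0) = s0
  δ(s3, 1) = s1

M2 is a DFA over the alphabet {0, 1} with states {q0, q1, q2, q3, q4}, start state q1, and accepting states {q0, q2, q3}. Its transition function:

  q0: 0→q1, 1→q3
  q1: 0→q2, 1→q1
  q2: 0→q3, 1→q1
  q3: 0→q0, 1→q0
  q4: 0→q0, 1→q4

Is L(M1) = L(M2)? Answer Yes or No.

Exploring the product automaton M1 × M2 from the start pair (s0, q1), following both machines on each input symbol, reaches 4 state pairs: (s0, q1), (s2, q2), (s1, q3), (s3, q0).
M1 accepts in {s1, s2, s3} and M2 accepts in {q0, q2, q3}. In every reachable pair the two components are either both accepting — (s2, q2), (s1, q3), (s3, q0) — or both non-accepting, so no string is accepted by exactly one of the machines: L(M1) \ L(M2) and L(M2) \ L(M1) are both empty.
Hence every string is accepted by M1 iff it is accepted by M2, and the two languages coincide.

Yes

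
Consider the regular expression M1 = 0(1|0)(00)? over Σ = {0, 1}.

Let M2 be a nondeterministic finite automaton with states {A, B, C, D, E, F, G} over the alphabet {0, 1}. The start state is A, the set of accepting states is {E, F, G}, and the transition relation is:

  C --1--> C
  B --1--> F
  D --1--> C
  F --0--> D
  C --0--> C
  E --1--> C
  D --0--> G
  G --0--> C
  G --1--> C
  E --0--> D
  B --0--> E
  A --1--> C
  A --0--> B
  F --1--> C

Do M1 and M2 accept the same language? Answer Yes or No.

Converting the expression M1 to a DFA (subset construction, then merging equivalent states) gives the minimal DFA with states {r0, r1, r2, r3, r4, r5}, start state r0, accepting states {r3, r5} and transitions r0: 0→r1, 1→r2; r1: 0→r3, 1→r3; r2: 0→r2, 1→r2; r3: 0→r4, 1→r2; r4: 0→r5, 1→r2; r5: 0→r2, 1→r2.
Exploring the product automaton M1 × M2 from the start pair (r0, A), following both machines on each input symbol, reaches 7 state pairs: (r0, A), (r1, B), (r2, C), (r3, E), (r3, F), (r4, D), (r5, G).
M1 accepts in {r3, r5} and M2 accepts in {E, F, G}. In every reachable pair the two components are either both accepting — (r3, E), (r3, F), (r5, G) — or both non-accepting, so no string is accepted by exactly one of the machines: L(M1) \ L(M2) and L(M2) \ L(M1) are both empty.
Hence every string is accepted by M1 iff it is accepted by M2, and the two languages coincide.

Yes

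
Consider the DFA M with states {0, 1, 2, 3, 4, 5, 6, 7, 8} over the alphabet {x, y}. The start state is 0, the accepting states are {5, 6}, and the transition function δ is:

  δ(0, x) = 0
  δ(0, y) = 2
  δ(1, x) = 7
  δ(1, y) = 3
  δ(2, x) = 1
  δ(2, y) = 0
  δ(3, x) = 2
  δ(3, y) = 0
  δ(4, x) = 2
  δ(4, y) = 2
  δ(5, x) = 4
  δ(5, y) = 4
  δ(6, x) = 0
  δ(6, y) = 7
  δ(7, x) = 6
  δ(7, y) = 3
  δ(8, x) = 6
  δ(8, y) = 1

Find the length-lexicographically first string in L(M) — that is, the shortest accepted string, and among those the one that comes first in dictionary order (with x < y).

yxxx

A breadth-first search from 0 reaches an accepting state first via the path 0 → 2 → 1 → 7 → 6 on input yxxx.
No string of length < 4 is accepted (BFS exhausts all shorter strings without reaching an accepting state), and yxxx is the lexicographically least accepting string of length 4.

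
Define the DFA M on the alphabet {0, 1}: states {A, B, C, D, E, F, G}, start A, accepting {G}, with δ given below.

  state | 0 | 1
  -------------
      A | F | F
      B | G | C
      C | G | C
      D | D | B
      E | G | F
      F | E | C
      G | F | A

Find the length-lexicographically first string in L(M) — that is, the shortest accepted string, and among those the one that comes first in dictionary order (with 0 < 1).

A breadth-first search from A reaches an accepting state first via the path A → F → E → G on input 000.
No string of length < 3 is accepted (BFS exhausts all shorter strings without reaching an accepting state), and 000 is the lexicographically least accepting string of length 3.

000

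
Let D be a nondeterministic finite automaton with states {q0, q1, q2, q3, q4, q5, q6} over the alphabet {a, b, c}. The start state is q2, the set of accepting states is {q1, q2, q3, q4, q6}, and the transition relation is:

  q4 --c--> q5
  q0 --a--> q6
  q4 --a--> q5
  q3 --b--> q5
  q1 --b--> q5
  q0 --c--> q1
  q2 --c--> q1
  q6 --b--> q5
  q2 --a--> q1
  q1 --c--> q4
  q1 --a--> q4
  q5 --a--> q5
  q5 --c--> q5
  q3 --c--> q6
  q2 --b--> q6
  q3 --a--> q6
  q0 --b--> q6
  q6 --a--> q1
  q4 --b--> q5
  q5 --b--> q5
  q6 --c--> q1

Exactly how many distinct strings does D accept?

14

The useful subgraph on states {q1, q2, q4, q6} is acyclic, so L(D) is finite; the longest accepting path visits 4 useful states, giving maximum string length 3.
Counting accepting paths from q2 by length: 1 of length 0, 3 of length 1, 6 of length 2, 4 of length 3. Total 14.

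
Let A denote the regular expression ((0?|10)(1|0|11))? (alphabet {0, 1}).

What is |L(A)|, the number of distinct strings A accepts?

The expression has no Kleene star, so L(A) is finite. Expanding the alternatives gives {ε, 0, 1, 00, 01, 11, 011, 100, 101, 1011}.
That is 1 of length 0, 2 of length 1, 3 of length 2, 3 of length 3, 1 of length 4: 10 strings in all.

10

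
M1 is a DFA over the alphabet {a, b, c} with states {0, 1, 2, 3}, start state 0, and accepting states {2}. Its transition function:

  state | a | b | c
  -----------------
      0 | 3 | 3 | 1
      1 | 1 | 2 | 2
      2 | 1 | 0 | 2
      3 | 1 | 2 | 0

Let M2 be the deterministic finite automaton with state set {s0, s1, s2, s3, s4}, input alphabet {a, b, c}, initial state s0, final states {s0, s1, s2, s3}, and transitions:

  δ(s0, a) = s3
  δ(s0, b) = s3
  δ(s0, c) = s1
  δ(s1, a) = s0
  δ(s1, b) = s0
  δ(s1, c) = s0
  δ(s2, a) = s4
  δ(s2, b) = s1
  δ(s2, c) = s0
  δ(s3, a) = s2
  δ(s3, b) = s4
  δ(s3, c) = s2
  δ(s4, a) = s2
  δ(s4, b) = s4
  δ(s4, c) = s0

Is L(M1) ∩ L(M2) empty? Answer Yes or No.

No

The string cb is accepted by both M1 and M2.
Hence L(M1) ∩ L(M2) ≠ ∅.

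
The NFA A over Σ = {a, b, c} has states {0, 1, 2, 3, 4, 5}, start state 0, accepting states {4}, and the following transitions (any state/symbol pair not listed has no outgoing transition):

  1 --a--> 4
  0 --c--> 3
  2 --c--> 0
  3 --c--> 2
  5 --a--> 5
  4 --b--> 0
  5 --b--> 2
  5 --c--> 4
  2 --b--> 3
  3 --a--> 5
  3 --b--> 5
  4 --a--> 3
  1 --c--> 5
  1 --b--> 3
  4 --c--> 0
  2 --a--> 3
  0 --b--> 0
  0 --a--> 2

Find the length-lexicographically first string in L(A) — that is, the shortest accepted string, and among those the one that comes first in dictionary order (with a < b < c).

A breadth-first search from 0 reaches an accepting state first via the path 0 → 3 → 5 → 4 on input cac.
No string of length < 3 is accepted (BFS exhausts all shorter strings without reaching an accepting state), and cac is the lexicographically least accepting string of length 3.

cac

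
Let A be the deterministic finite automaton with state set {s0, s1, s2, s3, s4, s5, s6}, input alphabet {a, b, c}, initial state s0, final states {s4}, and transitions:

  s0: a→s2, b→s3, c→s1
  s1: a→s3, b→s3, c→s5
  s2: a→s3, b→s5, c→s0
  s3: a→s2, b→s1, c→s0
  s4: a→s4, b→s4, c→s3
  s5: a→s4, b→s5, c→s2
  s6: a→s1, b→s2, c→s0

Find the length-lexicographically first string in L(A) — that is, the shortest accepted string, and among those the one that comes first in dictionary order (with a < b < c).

aba

A breadth-first search from s0 reaches an accepting state first via the path s0 → s2 → s5 → s4 on input aba.
No string of length < 3 is accepted (BFS exhausts all shorter strings without reaching an accepting state), and aba is the lexicographically least accepting string of length 3.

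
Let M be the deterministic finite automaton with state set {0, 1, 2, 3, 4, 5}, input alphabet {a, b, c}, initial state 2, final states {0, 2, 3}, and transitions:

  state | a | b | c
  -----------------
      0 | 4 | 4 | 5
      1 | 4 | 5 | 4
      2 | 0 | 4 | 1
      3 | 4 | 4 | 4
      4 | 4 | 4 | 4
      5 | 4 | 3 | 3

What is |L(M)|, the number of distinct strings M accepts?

The useful subgraph on states {0, 1, 2, 3, 5} is acyclic, so L(M) is finite; the longest accepting path visits 4 useful states, giving maximum string length 3.
Counting accepting paths from 2 by length: 1 of length 0, 1 of length 1, 4 of length 3. Total 6.

6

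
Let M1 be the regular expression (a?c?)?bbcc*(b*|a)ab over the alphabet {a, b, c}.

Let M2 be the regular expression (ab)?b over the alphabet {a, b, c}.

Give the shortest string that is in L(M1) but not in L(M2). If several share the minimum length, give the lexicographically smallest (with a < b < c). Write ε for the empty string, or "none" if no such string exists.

bbcab

The string bbcab is accepted by M1 but not by M2.
No shorter string lies in the difference, and bbcab is the lexicographically first length-5 string in L(M1) \ L(M2).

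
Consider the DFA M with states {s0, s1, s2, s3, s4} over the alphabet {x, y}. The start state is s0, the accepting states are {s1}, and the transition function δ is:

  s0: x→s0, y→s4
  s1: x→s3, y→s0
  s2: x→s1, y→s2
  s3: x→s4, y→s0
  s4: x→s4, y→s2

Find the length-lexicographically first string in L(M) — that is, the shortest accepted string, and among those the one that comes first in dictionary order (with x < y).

A breadth-first search from s0 reaches an accepting state first via the path s0 → s4 → s2 → s1 on input yyx.
No string of length < 3 is accepted (BFS exhausts all shorter strings without reaching an accepting state), and yyx is the lexicographically least accepting string of length 3.

yyx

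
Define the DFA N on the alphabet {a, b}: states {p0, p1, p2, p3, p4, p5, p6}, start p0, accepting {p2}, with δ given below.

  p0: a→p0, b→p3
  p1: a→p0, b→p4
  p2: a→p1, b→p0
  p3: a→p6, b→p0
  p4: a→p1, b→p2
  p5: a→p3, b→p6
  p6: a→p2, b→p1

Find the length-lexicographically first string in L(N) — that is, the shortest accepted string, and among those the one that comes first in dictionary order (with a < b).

A breadth-first search from p0 reaches an accepting state first via the path p0 → p3 → p6 → p2 on input baa.
No string of length < 3 is accepted (BFS exhausts all shorter strings without reaching an accepting state), and baa is the lexicographically least accepting string of length 3.

baa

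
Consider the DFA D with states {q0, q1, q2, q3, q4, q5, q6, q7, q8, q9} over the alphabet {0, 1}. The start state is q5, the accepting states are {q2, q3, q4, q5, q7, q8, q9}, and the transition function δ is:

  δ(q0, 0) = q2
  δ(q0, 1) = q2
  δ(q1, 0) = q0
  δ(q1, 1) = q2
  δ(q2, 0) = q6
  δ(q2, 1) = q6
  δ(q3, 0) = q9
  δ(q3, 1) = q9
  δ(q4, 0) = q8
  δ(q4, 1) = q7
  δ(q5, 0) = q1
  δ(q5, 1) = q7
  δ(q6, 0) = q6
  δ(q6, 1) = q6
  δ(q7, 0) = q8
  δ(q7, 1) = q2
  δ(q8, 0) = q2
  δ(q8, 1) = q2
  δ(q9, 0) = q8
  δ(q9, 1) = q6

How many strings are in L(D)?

9

The useful subgraph on states {q0, q1, q2, q5, q7, q8} is acyclic, so L(D) is finite; the longest accepting path visits 4 useful states, giving maximum string length 3.
Counting accepting paths from q5 by length: 1 of length 0, 1 of length 1, 3 of length 2, 4 of length 3. Total 9.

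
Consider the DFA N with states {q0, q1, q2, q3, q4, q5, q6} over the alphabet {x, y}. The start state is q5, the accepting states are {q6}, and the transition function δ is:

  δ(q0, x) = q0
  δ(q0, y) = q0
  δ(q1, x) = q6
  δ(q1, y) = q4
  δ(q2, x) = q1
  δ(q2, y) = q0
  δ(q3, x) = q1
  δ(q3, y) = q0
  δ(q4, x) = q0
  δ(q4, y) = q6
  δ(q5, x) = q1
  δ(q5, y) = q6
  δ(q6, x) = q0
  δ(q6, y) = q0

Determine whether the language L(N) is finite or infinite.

finite

The useful states (reachable from q5 and able to reach an accepting state) are {q1, q4, q5, q6}.
Restricted to these states the transition graph has no cycle, so every accepting path has bounded length and L is finite.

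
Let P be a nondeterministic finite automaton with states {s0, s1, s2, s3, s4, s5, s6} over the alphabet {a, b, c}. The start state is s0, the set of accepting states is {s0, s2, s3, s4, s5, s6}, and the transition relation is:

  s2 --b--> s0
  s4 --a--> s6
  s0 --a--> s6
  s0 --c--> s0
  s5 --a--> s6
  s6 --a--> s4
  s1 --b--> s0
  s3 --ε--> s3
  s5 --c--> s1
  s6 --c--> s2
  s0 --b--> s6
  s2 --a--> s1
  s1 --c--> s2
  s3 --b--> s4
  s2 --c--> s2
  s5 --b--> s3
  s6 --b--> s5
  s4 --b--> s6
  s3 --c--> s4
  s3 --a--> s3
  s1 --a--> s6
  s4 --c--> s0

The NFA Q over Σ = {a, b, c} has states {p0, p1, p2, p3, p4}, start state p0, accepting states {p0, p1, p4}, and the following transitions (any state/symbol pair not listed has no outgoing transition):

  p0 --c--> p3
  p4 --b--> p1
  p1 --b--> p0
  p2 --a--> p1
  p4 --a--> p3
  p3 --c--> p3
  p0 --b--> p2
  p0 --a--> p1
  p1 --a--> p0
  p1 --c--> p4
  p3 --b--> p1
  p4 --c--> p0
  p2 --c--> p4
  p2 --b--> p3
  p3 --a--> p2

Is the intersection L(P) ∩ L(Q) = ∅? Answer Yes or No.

The empty string ε is accepted by both P and Q.
Hence L(P) ∩ L(Q) ≠ ∅.

No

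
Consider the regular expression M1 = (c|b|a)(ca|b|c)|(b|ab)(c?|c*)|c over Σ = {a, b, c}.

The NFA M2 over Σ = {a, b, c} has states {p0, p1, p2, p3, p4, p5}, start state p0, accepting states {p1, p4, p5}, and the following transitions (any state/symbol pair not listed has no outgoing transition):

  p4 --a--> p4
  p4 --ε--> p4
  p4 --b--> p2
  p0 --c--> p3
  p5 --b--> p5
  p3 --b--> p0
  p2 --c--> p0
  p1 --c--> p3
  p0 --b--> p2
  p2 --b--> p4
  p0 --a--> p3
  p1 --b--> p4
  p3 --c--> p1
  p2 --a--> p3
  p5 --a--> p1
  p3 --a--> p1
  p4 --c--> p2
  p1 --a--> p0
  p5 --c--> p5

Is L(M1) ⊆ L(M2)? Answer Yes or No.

The string b is in L(M1) but not in L(M2).
So L(M1) ⊄ L(M2).

No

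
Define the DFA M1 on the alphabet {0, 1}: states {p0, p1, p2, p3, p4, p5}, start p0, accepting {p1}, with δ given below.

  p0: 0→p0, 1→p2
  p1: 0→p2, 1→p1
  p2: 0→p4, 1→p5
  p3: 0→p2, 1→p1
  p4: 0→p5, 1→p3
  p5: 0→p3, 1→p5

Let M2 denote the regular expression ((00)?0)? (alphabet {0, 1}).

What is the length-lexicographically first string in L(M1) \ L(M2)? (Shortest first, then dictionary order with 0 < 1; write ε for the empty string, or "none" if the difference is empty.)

1011

The string 1011 is accepted by M1 but not by M2.
No shorter string lies in the difference, and 1011 is the lexicographically first length-4 string in L(M1) \ L(M2).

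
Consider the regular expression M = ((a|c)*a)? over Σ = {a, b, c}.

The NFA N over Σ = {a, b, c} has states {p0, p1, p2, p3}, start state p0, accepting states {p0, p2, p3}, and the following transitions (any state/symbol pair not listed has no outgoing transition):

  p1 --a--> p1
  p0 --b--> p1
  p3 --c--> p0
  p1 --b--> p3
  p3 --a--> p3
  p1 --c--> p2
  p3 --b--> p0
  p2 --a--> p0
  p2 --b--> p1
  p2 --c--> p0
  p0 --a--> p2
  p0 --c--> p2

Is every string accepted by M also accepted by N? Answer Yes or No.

Yes

Converting the expression M to a DFA (subset construction, then merging equivalent states) gives the minimal DFA with states {m0, m1, m2}, start state m0, accepting states {m0} and transitions m0: a→m0, b→m1, c→m2; m1: a→m1, b→m1, c→m1; m2: a→m0, b→m1, c→m2.
Exploring the product automaton M × N from the start pair (m0, p0), following both machines on each input symbol, reaches 8 state pairs: (m0, p0), (m0, p2), (m1, p1), (m2, p2), (m2, p0), (m1, p3), (m1, p2), (m1, p0).
M accepts in {m0} and N accepts in {p0, p2, p3}. The reachable pairs whose M-component is accepting are (m0, p0), (m0, p2); in each of them the N-component is accepting too, so the product for L(M) \ L(N) (M-component accepting, N-component rejecting) has no reachable accepting pair and the difference is empty.
Hence every string in L(M) is also in L(N).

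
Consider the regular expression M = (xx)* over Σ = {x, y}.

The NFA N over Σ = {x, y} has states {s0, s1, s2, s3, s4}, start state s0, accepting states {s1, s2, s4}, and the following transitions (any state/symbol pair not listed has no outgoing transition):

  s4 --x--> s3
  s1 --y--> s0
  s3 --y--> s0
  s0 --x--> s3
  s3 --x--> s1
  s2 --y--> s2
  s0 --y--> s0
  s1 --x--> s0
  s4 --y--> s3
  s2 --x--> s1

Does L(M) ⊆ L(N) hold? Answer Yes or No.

No

The empty string ε is in L(M) but not in L(N).
So L(M) ⊄ L(N).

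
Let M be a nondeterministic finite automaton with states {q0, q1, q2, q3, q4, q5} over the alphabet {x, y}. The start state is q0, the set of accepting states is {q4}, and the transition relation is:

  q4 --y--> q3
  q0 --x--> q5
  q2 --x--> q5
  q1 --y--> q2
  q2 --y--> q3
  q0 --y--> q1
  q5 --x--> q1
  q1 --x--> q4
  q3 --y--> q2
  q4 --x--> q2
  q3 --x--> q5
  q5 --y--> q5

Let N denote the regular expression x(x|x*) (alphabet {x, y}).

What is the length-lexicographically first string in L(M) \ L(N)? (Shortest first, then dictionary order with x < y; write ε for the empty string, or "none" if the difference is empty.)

The string yx is accepted by M but not by N.
No shorter string lies in the difference, and yx is the lexicographically first length-2 string in L(M) \ L(N).

yx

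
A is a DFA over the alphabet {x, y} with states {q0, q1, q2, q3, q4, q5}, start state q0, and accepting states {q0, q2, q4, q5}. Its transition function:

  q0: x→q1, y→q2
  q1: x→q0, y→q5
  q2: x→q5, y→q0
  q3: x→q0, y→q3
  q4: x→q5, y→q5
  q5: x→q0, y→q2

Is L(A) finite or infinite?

State q0 is reachable from the start and can reach an accepting state, and it lies on the cycle q0 → q1 → q0.
Traversing that cycle any number of times yields accepted strings of unbounded length, so the language is infinite.

infinite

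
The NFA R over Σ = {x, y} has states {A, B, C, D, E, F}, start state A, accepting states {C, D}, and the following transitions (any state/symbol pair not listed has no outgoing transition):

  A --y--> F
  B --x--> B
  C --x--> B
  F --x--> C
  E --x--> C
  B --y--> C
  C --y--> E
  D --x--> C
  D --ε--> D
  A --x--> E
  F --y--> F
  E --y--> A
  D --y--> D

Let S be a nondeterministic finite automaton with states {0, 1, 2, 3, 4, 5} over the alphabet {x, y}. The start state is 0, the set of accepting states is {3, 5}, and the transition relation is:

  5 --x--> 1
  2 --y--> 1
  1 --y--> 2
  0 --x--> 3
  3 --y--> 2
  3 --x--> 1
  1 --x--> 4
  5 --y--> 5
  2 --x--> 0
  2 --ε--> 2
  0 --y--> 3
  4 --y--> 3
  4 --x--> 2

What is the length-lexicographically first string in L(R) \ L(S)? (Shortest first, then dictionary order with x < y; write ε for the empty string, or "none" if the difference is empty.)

xx

The string xx is accepted by R but not by S.
No shorter string lies in the difference, and xx is the lexicographically first length-2 string in L(R) \ L(S).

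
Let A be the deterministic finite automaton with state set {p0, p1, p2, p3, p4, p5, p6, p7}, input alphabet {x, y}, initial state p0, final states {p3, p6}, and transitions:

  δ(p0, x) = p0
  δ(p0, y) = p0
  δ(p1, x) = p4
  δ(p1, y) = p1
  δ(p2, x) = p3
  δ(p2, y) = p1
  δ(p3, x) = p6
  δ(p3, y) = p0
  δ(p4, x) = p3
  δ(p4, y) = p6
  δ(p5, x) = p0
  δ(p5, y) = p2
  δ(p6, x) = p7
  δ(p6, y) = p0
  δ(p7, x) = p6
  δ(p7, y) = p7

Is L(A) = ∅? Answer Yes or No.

Yes

The states reachable from the start state are {p0}.
None of the accepting states {p3, p6} is reachable, so no string is accepted and L(A) = ∅.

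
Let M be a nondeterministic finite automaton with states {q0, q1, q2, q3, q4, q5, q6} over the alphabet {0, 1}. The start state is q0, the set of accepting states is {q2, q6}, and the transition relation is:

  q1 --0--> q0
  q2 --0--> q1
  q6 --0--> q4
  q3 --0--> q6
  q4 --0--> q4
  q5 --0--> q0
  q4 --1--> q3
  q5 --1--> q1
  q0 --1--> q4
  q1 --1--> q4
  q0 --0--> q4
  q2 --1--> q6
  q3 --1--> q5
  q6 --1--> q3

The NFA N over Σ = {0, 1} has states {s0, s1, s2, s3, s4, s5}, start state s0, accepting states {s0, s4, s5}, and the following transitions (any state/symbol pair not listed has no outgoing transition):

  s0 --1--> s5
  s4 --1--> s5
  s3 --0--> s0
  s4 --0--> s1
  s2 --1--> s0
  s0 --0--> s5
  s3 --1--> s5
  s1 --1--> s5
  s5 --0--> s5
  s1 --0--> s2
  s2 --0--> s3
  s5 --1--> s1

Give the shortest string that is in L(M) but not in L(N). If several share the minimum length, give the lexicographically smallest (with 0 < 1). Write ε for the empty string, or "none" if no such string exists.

The string 010 is accepted by M but not by N.
No shorter string lies in the difference, and 010 is the lexicographically first length-3 string in L(M) \ L(N).

010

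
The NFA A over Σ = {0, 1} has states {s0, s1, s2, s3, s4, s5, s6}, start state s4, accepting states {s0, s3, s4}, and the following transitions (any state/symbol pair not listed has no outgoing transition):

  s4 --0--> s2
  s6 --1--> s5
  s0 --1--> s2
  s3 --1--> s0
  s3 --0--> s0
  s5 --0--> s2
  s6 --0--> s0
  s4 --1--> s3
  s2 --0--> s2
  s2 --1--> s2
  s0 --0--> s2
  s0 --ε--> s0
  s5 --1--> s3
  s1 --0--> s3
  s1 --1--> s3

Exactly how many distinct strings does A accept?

4

The useful subgraph on states {s0, s3, s4} is acyclic, so L(A) is finite; the longest accepting path visits 3 useful states, giving maximum string length 2.
Counting accepting paths from s4 by length: 1 of length 0, 1 of length 1, 2 of length 2. Total 4.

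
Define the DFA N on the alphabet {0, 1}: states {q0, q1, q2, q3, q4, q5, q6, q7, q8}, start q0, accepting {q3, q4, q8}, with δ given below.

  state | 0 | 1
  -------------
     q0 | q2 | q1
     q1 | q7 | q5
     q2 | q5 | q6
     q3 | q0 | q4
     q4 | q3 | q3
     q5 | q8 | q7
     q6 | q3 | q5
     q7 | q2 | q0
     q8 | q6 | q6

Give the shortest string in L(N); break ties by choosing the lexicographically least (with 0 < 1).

000

A breadth-first search from q0 reaches an accepting state first via the path q0 → q2 → q5 → q8 on input 000.
No string of length < 3 is accepted (BFS exhausts all shorter strings without reaching an accepting state), and 000 is the lexicographically least accepting string of length 3.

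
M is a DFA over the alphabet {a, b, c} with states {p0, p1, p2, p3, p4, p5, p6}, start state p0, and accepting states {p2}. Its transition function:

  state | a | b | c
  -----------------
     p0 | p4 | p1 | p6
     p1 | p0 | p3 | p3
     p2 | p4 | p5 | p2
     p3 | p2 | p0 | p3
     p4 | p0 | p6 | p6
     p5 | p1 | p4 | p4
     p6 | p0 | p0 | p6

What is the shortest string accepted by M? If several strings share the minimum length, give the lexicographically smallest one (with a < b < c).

A breadth-first search from p0 reaches an accepting state first via the path p0 → p1 → p3 → p2 on input bba.
No string of length < 3 is accepted (BFS exhausts all shorter strings without reaching an accepting state), and bba is the lexicographically least accepting string of length 3.

bba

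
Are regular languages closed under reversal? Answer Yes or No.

Reverse every transition of an NFA for L, make the old start state the unique accepting state, and add a fresh start state with ε-moves to the old accepting states; this NFA accepts Lᴿ.
So the regular languages are closed under reversal.

Yes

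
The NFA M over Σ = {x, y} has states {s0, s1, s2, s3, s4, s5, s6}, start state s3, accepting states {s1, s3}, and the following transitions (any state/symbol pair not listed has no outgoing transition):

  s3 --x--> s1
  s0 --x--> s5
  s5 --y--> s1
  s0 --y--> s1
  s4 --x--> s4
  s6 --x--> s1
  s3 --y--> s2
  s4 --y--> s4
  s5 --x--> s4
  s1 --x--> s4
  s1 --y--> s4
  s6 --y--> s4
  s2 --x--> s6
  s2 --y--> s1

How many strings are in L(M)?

The useful subgraph on states {s1, s2, s3, s6} is acyclic, so L(M) is finite; the longest accepting path visits 4 useful states, giving maximum string length 3.
Counting accepting paths from s3 by length: 1 of length 0, 1 of length 1, 1 of length 2, 1 of length 3. Total 4.

4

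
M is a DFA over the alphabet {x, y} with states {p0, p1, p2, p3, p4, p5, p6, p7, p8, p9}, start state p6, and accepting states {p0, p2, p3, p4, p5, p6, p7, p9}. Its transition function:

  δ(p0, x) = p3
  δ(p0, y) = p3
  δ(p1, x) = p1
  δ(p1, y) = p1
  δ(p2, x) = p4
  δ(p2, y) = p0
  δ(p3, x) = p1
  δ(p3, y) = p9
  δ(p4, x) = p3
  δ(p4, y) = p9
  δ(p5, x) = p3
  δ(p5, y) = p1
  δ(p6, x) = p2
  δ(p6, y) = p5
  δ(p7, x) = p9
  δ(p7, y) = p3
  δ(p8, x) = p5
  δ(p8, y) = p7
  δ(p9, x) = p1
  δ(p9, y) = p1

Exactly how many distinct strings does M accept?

14

The useful subgraph on states {p0, p2, p3, p4, p5, p6, p9} is acyclic, so L(M) is finite; the longest accepting path visits 5 useful states, giving maximum string length 4.
Counting accepting paths from p6 by length: 1 of length 0, 2 of length 1, 3 of length 2, 5 of length 3, 3 of length 4. Total 14.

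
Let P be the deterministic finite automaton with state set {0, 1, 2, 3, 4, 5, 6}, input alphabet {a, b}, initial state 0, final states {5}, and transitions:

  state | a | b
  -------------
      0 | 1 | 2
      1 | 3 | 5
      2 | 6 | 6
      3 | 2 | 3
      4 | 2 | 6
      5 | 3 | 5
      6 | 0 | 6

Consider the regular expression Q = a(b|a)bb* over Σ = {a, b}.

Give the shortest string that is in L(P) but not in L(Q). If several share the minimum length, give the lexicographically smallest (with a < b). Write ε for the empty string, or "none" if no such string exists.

ab

The string ab is accepted by P but not by Q.
No shorter string lies in the difference, and ab is the lexicographically first length-2 string in L(P) \ L(Q).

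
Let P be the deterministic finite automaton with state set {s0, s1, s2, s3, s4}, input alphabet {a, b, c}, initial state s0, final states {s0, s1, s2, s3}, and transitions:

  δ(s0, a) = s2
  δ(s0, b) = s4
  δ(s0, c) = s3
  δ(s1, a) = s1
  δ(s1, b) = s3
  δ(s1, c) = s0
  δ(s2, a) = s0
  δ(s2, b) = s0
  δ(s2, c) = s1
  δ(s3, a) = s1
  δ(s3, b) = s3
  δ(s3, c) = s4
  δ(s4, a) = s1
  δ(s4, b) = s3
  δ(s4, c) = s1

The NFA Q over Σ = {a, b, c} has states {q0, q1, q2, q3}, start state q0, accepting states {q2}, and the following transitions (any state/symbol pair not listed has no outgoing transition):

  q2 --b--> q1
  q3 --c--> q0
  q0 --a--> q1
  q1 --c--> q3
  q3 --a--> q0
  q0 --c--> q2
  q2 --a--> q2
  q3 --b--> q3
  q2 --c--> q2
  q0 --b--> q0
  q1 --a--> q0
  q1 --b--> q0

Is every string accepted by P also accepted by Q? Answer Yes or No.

The empty string ε is in L(P) but not in L(Q).
So L(P) ⊄ L(Q).

No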